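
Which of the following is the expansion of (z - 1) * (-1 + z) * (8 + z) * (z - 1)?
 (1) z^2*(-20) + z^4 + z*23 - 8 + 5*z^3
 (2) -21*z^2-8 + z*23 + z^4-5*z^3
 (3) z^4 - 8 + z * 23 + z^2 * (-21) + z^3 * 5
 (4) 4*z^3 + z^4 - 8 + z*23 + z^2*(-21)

Expanding (z - 1) * (-1 + z) * (8 + z) * (z - 1):
= z^4 - 8 + z * 23 + z^2 * (-21) + z^3 * 5
3) z^4 - 8 + z * 23 + z^2 * (-21) + z^3 * 5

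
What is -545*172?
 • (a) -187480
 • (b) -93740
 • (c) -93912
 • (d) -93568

-545 * 172 = -93740
b) -93740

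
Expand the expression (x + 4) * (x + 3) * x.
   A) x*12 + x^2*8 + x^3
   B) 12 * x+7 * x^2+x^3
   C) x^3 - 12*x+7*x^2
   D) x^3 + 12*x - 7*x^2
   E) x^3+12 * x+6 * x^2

Expanding (x + 4) * (x + 3) * x:
= 12 * x+7 * x^2+x^3
B) 12 * x+7 * x^2+x^3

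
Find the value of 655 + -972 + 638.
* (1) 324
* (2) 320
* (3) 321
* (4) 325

First: 655 + -972 = -317
Then: -317 + 638 = 321
3) 321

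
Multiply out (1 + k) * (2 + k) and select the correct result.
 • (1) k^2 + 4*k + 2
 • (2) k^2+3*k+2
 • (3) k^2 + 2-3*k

Expanding (1 + k) * (2 + k):
= k^2+3*k+2
2) k^2+3*k+2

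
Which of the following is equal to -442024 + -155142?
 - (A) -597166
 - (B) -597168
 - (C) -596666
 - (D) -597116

-442024 + -155142 = -597166
A) -597166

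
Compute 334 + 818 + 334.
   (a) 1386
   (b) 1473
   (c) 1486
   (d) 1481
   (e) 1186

First: 334 + 818 = 1152
Then: 1152 + 334 = 1486
c) 1486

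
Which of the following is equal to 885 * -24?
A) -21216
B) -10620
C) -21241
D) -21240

885 * -24 = -21240
D) -21240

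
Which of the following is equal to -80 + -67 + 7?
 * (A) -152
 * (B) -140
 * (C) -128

First: -80 + -67 = -147
Then: -147 + 7 = -140
B) -140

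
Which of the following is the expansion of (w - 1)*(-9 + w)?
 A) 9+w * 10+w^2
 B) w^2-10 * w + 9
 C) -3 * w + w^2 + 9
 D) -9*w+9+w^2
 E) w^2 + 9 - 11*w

Expanding (w - 1)*(-9 + w):
= w^2-10 * w + 9
B) w^2-10 * w + 9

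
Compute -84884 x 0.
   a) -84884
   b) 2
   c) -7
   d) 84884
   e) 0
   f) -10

-84884 * 0 = 0
e) 0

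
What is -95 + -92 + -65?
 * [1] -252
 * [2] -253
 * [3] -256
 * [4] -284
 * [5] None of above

First: -95 + -92 = -187
Then: -187 + -65 = -252
1) -252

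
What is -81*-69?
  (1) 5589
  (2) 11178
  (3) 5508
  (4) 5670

-81 * -69 = 5589
1) 5589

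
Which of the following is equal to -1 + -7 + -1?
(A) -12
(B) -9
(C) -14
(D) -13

First: -1 + -7 = -8
Then: -8 + -1 = -9
B) -9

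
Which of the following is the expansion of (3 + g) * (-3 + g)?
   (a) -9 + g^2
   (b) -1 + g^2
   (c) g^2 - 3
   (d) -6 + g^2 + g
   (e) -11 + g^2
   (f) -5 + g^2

Expanding (3 + g) * (-3 + g):
= -9 + g^2
a) -9 + g^2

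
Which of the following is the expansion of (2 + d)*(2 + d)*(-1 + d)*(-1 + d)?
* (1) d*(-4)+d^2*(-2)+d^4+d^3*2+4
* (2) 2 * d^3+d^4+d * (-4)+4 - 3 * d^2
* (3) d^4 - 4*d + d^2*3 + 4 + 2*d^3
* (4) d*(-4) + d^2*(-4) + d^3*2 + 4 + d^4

Expanding (2 + d)*(2 + d)*(-1 + d)*(-1 + d):
= 2 * d^3+d^4+d * (-4)+4 - 3 * d^2
2) 2 * d^3+d^4+d * (-4)+4 - 3 * d^2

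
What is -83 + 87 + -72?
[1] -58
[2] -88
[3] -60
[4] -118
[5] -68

First: -83 + 87 = 4
Then: 4 + -72 = -68
5) -68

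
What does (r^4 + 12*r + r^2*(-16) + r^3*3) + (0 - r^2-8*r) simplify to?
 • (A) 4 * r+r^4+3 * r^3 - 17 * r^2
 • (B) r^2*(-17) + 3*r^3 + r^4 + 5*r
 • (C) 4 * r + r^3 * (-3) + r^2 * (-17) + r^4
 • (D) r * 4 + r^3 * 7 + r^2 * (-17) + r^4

Adding the polynomials and combining like terms:
(r^4 + 12*r + r^2*(-16) + r^3*3) + (0 - r^2 - 8*r)
= 4 * r+r^4+3 * r^3 - 17 * r^2
A) 4 * r+r^4+3 * r^3 - 17 * r^2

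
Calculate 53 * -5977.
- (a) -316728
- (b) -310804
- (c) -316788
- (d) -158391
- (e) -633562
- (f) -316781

53 * -5977 = -316781
f) -316781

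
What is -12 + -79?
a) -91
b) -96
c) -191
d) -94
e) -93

-12 + -79 = -91
a) -91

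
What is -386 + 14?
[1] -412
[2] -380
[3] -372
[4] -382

-386 + 14 = -372
3) -372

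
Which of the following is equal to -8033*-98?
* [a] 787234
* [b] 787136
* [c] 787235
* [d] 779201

-8033 * -98 = 787234
a) 787234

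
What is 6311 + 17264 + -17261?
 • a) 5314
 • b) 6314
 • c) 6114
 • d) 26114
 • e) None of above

First: 6311 + 17264 = 23575
Then: 23575 + -17261 = 6314
b) 6314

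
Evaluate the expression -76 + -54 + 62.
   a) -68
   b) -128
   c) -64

First: -76 + -54 = -130
Then: -130 + 62 = -68
a) -68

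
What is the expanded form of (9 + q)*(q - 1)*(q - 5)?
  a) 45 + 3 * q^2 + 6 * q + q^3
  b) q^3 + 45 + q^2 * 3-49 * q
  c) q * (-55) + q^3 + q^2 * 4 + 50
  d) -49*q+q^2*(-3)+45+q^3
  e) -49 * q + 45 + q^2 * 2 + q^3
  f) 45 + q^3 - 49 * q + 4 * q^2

Expanding (9 + q)*(q - 1)*(q - 5):
= q^3 + 45 + q^2 * 3-49 * q
b) q^3 + 45 + q^2 * 3-49 * q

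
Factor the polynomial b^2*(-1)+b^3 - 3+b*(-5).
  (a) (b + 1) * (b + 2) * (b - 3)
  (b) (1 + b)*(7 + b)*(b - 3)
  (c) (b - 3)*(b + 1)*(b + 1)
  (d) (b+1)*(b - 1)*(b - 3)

We need to factor b^2*(-1)+b^3 - 3+b*(-5).
The factored form is (b - 3)*(b + 1)*(b + 1).
c) (b - 3)*(b + 1)*(b + 1)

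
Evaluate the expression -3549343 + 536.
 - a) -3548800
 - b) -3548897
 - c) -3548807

-3549343 + 536 = -3548807
c) -3548807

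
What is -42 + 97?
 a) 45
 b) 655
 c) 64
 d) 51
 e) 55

-42 + 97 = 55
e) 55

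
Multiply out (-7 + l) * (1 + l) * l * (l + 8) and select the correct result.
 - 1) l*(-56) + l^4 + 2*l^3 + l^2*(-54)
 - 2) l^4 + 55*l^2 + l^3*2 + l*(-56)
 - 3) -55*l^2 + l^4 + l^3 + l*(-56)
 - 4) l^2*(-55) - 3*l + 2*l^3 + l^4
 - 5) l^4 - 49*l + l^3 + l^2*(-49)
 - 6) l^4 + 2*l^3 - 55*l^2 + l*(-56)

Expanding (-7 + l) * (1 + l) * l * (l + 8):
= l^4 + 2*l^3 - 55*l^2 + l*(-56)
6) l^4 + 2*l^3 - 55*l^2 + l*(-56)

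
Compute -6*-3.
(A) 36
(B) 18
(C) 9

-6 * -3 = 18
B) 18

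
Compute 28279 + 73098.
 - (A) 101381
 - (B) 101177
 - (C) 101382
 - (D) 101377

28279 + 73098 = 101377
D) 101377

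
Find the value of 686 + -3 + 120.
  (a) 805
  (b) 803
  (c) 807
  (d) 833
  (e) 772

First: 686 + -3 = 683
Then: 683 + 120 = 803
b) 803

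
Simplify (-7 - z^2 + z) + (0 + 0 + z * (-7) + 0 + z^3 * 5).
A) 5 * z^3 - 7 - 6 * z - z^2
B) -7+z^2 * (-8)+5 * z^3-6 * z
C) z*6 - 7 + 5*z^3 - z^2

Adding the polynomials and combining like terms:
(-7 - z^2 + z) + (0 + 0 + z*(-7) + 0 + z^3*5)
= 5 * z^3 - 7 - 6 * z - z^2
A) 5 * z^3 - 7 - 6 * z - z^2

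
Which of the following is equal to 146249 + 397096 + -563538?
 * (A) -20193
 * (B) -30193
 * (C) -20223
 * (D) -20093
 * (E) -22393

First: 146249 + 397096 = 543345
Then: 543345 + -563538 = -20193
A) -20193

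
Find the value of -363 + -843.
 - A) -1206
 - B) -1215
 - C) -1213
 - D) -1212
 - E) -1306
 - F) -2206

-363 + -843 = -1206
A) -1206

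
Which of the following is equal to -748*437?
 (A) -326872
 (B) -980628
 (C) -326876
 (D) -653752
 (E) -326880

-748 * 437 = -326876
C) -326876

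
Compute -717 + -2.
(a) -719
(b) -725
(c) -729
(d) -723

-717 + -2 = -719
a) -719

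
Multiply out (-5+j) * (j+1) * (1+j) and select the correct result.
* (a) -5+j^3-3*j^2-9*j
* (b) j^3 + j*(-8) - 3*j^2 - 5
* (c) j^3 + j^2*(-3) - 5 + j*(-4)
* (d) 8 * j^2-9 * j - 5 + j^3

Expanding (-5+j) * (j+1) * (1+j):
= -5+j^3-3*j^2-9*j
a) -5+j^3-3*j^2-9*j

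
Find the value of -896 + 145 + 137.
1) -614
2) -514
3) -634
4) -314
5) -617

First: -896 + 145 = -751
Then: -751 + 137 = -614
1) -614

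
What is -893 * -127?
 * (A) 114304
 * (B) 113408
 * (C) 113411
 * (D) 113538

-893 * -127 = 113411
C) 113411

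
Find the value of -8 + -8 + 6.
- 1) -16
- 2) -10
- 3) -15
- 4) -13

First: -8 + -8 = -16
Then: -16 + 6 = -10
2) -10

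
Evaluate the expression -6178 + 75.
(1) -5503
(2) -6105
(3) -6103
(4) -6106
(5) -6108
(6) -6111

-6178 + 75 = -6103
3) -6103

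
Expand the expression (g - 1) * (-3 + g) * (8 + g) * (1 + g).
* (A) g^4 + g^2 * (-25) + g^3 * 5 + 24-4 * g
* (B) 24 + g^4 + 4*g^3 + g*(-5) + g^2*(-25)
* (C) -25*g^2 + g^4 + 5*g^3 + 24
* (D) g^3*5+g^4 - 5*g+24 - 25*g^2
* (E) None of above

Expanding (g - 1) * (-3 + g) * (8 + g) * (1 + g):
= g^3*5+g^4 - 5*g+24 - 25*g^2
D) g^3*5+g^4 - 5*g+24 - 25*g^2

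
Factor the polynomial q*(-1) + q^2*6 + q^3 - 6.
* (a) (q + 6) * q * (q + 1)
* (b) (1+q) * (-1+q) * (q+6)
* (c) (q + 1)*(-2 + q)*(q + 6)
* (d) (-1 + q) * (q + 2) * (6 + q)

We need to factor q*(-1) + q^2*6 + q^3 - 6.
The factored form is (1+q) * (-1+q) * (q+6).
b) (1+q) * (-1+q) * (q+6)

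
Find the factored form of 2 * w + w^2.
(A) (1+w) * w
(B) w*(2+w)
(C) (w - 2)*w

We need to factor 2 * w + w^2.
The factored form is w*(2+w).
B) w*(2+w)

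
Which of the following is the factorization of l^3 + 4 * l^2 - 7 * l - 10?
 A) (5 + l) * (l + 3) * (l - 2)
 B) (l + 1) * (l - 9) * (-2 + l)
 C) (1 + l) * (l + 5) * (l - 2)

We need to factor l^3 + 4 * l^2 - 7 * l - 10.
The factored form is (1 + l) * (l + 5) * (l - 2).
C) (1 + l) * (l + 5) * (l - 2)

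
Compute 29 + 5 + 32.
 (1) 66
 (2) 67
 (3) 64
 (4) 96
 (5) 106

First: 29 + 5 = 34
Then: 34 + 32 = 66
1) 66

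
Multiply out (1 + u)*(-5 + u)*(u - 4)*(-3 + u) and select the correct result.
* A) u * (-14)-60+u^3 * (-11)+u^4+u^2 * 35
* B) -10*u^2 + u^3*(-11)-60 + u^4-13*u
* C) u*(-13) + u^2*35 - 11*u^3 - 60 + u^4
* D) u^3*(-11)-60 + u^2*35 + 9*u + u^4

Expanding (1 + u)*(-5 + u)*(u - 4)*(-3 + u):
= u*(-13) + u^2*35 - 11*u^3 - 60 + u^4
C) u*(-13) + u^2*35 - 11*u^3 - 60 + u^4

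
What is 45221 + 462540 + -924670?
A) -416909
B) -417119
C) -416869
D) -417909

First: 45221 + 462540 = 507761
Then: 507761 + -924670 = -416909
A) -416909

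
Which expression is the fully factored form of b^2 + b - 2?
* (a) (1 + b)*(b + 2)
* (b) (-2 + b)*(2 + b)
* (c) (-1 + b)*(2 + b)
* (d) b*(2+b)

We need to factor b^2 + b - 2.
The factored form is (-1 + b)*(2 + b).
c) (-1 + b)*(2 + b)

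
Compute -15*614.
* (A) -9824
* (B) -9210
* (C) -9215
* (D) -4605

-15 * 614 = -9210
B) -9210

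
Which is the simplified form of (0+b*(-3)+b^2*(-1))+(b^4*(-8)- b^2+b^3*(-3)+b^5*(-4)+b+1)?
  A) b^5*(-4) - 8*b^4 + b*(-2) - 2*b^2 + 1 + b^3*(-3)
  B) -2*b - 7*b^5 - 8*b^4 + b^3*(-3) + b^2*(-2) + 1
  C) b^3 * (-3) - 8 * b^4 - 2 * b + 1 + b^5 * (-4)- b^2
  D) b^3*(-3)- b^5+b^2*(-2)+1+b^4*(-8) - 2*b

Adding the polynomials and combining like terms:
(0 + b*(-3) + b^2*(-1)) + (b^4*(-8) - b^2 + b^3*(-3) + b^5*(-4) + b + 1)
= b^5*(-4) - 8*b^4 + b*(-2) - 2*b^2 + 1 + b^3*(-3)
A) b^5*(-4) - 8*b^4 + b*(-2) - 2*b^2 + 1 + b^3*(-3)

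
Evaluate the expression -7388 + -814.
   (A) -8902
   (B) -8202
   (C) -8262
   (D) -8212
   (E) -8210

-7388 + -814 = -8202
B) -8202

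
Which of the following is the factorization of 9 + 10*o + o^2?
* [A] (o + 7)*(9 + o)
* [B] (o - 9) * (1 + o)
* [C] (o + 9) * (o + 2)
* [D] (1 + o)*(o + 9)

We need to factor 9 + 10*o + o^2.
The factored form is (1 + o)*(o + 9).
D) (1 + o)*(o + 9)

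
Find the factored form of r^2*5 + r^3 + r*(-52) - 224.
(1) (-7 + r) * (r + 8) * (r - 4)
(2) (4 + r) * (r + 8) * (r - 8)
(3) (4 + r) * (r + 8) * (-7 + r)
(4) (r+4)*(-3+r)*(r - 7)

We need to factor r^2*5 + r^3 + r*(-52) - 224.
The factored form is (4 + r) * (r + 8) * (-7 + r).
3) (4 + r) * (r + 8) * (-7 + r)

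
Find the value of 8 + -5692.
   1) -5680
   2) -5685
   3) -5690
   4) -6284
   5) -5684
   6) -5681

8 + -5692 = -5684
5) -5684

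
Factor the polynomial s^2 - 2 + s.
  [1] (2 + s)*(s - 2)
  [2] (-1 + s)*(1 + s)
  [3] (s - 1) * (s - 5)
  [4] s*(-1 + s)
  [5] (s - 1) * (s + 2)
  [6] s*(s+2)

We need to factor s^2 - 2 + s.
The factored form is (s - 1) * (s + 2).
5) (s - 1) * (s + 2)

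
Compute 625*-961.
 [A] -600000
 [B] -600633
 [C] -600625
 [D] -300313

625 * -961 = -600625
C) -600625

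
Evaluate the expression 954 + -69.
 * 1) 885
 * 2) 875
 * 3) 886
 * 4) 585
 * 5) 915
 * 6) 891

954 + -69 = 885
1) 885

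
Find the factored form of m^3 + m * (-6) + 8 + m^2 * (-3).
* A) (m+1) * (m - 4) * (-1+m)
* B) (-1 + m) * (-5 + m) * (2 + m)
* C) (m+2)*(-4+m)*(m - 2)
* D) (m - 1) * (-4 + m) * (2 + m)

We need to factor m^3 + m * (-6) + 8 + m^2 * (-3).
The factored form is (m - 1) * (-4 + m) * (2 + m).
D) (m - 1) * (-4 + m) * (2 + m)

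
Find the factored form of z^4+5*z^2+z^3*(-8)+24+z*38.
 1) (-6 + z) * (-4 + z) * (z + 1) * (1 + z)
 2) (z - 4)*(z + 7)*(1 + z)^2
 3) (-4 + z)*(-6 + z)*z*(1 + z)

We need to factor z^4+5*z^2+z^3*(-8)+24+z*38.
The factored form is (-6 + z) * (-4 + z) * (z + 1) * (1 + z).
1) (-6 + z) * (-4 + z) * (z + 1) * (1 + z)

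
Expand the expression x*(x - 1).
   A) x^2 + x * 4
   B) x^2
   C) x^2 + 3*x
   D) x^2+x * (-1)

Expanding x*(x - 1):
= x^2+x * (-1)
D) x^2+x * (-1)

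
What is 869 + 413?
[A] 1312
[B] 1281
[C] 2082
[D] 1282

869 + 413 = 1282
D) 1282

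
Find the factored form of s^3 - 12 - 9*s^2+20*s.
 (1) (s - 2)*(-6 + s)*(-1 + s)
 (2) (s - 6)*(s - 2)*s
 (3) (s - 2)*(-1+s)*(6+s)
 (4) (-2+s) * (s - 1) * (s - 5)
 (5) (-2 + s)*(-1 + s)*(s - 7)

We need to factor s^3 - 12 - 9*s^2+20*s.
The factored form is (s - 2)*(-6 + s)*(-1 + s).
1) (s - 2)*(-6 + s)*(-1 + s)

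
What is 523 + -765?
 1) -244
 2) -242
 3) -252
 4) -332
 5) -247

523 + -765 = -242
2) -242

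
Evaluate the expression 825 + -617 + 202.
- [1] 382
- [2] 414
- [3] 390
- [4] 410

First: 825 + -617 = 208
Then: 208 + 202 = 410
4) 410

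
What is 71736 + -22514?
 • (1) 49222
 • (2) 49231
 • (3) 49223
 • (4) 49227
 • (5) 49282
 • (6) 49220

71736 + -22514 = 49222
1) 49222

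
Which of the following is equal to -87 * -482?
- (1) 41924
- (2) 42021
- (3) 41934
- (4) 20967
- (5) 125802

-87 * -482 = 41934
3) 41934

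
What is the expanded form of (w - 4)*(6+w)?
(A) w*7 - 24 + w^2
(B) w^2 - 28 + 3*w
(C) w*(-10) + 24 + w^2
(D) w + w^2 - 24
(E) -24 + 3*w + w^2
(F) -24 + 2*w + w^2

Expanding (w - 4)*(6+w):
= -24 + 2*w + w^2
F) -24 + 2*w + w^2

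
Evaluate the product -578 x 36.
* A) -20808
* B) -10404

-578 * 36 = -20808
A) -20808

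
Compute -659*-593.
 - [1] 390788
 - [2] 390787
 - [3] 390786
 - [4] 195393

-659 * -593 = 390787
2) 390787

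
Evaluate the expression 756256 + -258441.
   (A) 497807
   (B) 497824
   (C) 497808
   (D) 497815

756256 + -258441 = 497815
D) 497815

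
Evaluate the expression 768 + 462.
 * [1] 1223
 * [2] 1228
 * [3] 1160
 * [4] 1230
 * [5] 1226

768 + 462 = 1230
4) 1230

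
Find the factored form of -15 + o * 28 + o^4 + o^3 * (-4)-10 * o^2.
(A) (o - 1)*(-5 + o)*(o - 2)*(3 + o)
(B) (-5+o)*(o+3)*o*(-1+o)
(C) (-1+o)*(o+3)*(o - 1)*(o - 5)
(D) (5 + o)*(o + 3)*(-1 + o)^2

We need to factor -15 + o * 28 + o^4 + o^3 * (-4)-10 * o^2.
The factored form is (-1+o)*(o+3)*(o - 1)*(o - 5).
C) (-1+o)*(o+3)*(o - 1)*(o - 5)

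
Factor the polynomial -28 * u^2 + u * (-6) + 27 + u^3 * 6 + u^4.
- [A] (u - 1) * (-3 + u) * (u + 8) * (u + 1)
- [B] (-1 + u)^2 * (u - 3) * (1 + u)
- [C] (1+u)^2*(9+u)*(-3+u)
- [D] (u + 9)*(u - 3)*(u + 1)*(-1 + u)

We need to factor -28 * u^2 + u * (-6) + 27 + u^3 * 6 + u^4.
The factored form is (u + 9)*(u - 3)*(u + 1)*(-1 + u).
D) (u + 9)*(u - 3)*(u + 1)*(-1 + u)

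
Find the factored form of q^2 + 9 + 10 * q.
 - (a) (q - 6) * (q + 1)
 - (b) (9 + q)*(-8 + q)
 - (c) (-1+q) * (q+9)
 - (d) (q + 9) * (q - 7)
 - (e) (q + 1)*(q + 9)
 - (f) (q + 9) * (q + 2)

We need to factor q^2 + 9 + 10 * q.
The factored form is (q + 1)*(q + 9).
e) (q + 1)*(q + 9)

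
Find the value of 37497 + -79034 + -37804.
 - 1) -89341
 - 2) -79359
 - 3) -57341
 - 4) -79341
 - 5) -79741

First: 37497 + -79034 = -41537
Then: -41537 + -37804 = -79341
4) -79341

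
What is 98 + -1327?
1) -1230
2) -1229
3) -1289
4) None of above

98 + -1327 = -1229
2) -1229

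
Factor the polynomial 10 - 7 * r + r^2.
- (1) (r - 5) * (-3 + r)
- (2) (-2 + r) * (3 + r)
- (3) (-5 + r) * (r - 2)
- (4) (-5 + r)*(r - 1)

We need to factor 10 - 7 * r + r^2.
The factored form is (-5 + r) * (r - 2).
3) (-5 + r) * (r - 2)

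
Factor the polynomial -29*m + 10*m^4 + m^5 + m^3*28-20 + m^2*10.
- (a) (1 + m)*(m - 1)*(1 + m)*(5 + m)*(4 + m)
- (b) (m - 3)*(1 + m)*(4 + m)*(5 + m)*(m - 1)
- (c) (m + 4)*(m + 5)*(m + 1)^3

We need to factor -29*m + 10*m^4 + m^5 + m^3*28-20 + m^2*10.
The factored form is (1 + m)*(m - 1)*(1 + m)*(5 + m)*(4 + m).
a) (1 + m)*(m - 1)*(1 + m)*(5 + m)*(4 + m)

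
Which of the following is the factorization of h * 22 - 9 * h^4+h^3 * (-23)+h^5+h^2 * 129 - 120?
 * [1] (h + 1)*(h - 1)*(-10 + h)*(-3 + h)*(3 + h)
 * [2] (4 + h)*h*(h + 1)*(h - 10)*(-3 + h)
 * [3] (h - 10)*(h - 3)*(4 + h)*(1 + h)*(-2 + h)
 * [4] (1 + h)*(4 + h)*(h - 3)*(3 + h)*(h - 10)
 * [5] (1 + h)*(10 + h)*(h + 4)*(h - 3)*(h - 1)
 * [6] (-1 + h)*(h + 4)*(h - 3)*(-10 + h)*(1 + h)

We need to factor h * 22 - 9 * h^4+h^3 * (-23)+h^5+h^2 * 129 - 120.
The factored form is (-1 + h)*(h + 4)*(h - 3)*(-10 + h)*(1 + h).
6) (-1 + h)*(h + 4)*(h - 3)*(-10 + h)*(1 + h)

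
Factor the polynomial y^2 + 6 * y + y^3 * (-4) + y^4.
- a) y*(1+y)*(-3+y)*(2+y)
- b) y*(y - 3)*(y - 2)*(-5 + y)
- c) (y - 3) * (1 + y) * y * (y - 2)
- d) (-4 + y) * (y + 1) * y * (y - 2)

We need to factor y^2 + 6 * y + y^3 * (-4) + y^4.
The factored form is (y - 3) * (1 + y) * y * (y - 2).
c) (y - 3) * (1 + y) * y * (y - 2)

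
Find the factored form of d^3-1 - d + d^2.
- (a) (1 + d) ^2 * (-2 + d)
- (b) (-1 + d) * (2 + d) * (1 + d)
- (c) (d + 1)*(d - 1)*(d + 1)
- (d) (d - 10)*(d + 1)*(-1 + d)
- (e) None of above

We need to factor d^3-1 - d + d^2.
The factored form is (d + 1)*(d - 1)*(d + 1).
c) (d + 1)*(d - 1)*(d + 1)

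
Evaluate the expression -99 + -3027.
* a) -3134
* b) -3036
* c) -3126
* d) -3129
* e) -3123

-99 + -3027 = -3126
c) -3126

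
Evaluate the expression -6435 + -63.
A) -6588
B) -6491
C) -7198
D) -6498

-6435 + -63 = -6498
D) -6498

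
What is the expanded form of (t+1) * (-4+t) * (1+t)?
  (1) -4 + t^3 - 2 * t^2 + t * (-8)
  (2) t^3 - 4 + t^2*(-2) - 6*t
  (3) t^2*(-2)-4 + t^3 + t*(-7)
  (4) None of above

Expanding (t+1) * (-4+t) * (1+t):
= t^2*(-2)-4 + t^3 + t*(-7)
3) t^2*(-2)-4 + t^3 + t*(-7)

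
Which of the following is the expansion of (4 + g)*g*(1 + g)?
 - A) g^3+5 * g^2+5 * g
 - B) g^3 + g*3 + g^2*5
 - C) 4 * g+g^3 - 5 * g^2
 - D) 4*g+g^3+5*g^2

Expanding (4 + g)*g*(1 + g):
= 4*g+g^3+5*g^2
D) 4*g+g^3+5*g^2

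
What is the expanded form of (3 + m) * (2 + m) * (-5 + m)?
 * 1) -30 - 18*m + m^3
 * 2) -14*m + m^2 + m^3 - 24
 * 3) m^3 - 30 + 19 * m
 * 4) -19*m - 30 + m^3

Expanding (3 + m) * (2 + m) * (-5 + m):
= -19*m - 30 + m^3
4) -19*m - 30 + m^3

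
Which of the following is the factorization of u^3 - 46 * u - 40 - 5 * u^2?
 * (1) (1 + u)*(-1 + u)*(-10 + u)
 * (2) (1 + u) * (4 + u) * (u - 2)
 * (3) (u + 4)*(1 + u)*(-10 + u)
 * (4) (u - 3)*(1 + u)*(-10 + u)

We need to factor u^3 - 46 * u - 40 - 5 * u^2.
The factored form is (u + 4)*(1 + u)*(-10 + u).
3) (u + 4)*(1 + u)*(-10 + u)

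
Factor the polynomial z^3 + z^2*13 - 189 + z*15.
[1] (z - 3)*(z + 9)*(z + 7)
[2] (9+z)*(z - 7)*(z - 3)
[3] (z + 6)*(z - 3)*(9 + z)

We need to factor z^3 + z^2*13 - 189 + z*15.
The factored form is (z - 3)*(z + 9)*(z + 7).
1) (z - 3)*(z + 9)*(z + 7)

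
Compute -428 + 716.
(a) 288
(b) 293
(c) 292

-428 + 716 = 288
a) 288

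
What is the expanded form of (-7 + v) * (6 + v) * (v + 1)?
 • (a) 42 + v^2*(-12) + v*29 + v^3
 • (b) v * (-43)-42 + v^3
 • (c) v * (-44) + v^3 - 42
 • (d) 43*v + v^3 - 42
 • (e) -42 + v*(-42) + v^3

Expanding (-7 + v) * (6 + v) * (v + 1):
= v * (-43)-42 + v^3
b) v * (-43)-42 + v^3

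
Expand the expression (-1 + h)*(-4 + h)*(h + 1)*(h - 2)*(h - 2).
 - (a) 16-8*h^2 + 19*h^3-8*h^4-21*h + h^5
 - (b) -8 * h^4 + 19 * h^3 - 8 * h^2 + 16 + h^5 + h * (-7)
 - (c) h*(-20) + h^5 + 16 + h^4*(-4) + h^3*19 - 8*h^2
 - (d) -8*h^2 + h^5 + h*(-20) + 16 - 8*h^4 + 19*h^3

Expanding (-1 + h)*(-4 + h)*(h + 1)*(h - 2)*(h - 2):
= -8*h^2 + h^5 + h*(-20) + 16 - 8*h^4 + 19*h^3
d) -8*h^2 + h^5 + h*(-20) + 16 - 8*h^4 + 19*h^3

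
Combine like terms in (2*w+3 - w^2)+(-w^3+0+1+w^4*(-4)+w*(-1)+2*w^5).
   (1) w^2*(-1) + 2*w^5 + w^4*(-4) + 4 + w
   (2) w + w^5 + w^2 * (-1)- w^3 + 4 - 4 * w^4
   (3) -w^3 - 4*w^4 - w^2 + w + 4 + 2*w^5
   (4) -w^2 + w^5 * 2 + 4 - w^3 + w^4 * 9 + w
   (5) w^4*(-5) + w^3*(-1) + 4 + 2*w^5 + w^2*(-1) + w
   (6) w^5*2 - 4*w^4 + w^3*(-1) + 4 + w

Adding the polynomials and combining like terms:
(2*w + 3 - w^2) + (-w^3 + 0 + 1 + w^4*(-4) + w*(-1) + 2*w^5)
= -w^3 - 4*w^4 - w^2 + w + 4 + 2*w^5
3) -w^3 - 4*w^4 - w^2 + w + 4 + 2*w^5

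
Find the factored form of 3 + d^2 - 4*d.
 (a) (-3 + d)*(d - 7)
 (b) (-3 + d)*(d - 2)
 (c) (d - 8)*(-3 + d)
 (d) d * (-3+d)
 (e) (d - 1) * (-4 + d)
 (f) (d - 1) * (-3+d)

We need to factor 3 + d^2 - 4*d.
The factored form is (d - 1) * (-3+d).
f) (d - 1) * (-3+d)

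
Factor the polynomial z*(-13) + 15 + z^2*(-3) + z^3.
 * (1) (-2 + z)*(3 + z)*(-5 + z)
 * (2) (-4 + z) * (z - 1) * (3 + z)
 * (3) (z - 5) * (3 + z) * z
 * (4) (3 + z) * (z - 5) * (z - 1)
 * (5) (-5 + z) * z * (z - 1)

We need to factor z*(-13) + 15 + z^2*(-3) + z^3.
The factored form is (3 + z) * (z - 5) * (z - 1).
4) (3 + z) * (z - 5) * (z - 1)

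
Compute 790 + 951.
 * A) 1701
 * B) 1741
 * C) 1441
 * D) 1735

790 + 951 = 1741
B) 1741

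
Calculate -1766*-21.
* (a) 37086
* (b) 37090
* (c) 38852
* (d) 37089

-1766 * -21 = 37086
a) 37086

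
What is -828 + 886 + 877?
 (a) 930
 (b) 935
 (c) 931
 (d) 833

First: -828 + 886 = 58
Then: 58 + 877 = 935
b) 935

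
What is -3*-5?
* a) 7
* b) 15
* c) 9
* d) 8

-3 * -5 = 15
b) 15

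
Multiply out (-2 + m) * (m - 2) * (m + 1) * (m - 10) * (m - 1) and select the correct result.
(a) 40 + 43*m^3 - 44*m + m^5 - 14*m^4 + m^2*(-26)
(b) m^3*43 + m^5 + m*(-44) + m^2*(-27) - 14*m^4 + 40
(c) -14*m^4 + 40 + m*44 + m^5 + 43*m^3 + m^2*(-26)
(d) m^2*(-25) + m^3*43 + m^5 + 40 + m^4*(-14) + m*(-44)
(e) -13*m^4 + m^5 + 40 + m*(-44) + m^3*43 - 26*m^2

Expanding (-2 + m) * (m - 2) * (m + 1) * (m - 10) * (m - 1):
= 40 + 43*m^3 - 44*m + m^5 - 14*m^4 + m^2*(-26)
a) 40 + 43*m^3 - 44*m + m^5 - 14*m^4 + m^2*(-26)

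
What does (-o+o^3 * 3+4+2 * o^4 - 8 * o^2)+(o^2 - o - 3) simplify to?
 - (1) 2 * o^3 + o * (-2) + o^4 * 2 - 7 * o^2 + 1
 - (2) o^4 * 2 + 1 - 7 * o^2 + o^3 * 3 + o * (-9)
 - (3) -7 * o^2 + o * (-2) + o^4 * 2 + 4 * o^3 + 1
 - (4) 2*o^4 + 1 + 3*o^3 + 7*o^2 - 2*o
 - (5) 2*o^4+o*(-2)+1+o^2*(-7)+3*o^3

Adding the polynomials and combining like terms:
(-o + o^3*3 + 4 + 2*o^4 - 8*o^2) + (o^2 - o - 3)
= 2*o^4+o*(-2)+1+o^2*(-7)+3*o^3
5) 2*o^4+o*(-2)+1+o^2*(-7)+3*o^3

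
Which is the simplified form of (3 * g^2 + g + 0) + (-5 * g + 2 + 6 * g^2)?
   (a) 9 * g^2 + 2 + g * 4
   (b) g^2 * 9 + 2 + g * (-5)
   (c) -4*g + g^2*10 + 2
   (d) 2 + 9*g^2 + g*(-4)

Adding the polynomials and combining like terms:
(3*g^2 + g + 0) + (-5*g + 2 + 6*g^2)
= 2 + 9*g^2 + g*(-4)
d) 2 + 9*g^2 + g*(-4)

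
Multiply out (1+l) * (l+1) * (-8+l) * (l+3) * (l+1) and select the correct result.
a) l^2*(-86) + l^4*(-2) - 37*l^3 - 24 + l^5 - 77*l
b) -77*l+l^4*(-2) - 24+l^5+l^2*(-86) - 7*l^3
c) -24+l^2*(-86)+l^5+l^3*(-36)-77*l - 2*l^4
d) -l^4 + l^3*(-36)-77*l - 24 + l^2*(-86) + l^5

Expanding (1+l) * (l+1) * (-8+l) * (l+3) * (l+1):
= -24+l^2*(-86)+l^5+l^3*(-36)-77*l - 2*l^4
c) -24+l^2*(-86)+l^5+l^3*(-36)-77*l - 2*l^4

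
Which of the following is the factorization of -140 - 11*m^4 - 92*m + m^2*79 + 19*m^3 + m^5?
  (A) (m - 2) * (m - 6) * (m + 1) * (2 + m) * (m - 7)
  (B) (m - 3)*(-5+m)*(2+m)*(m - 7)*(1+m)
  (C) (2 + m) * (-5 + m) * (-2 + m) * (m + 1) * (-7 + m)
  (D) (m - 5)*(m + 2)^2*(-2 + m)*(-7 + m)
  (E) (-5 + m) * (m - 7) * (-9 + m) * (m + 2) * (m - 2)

We need to factor -140 - 11*m^4 - 92*m + m^2*79 + 19*m^3 + m^5.
The factored form is (2 + m) * (-5 + m) * (-2 + m) * (m + 1) * (-7 + m).
C) (2 + m) * (-5 + m) * (-2 + m) * (m + 1) * (-7 + m)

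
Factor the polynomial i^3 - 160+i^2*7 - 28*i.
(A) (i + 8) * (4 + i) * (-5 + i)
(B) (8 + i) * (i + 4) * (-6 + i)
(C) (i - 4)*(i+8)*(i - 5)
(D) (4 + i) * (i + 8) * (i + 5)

We need to factor i^3 - 160+i^2*7 - 28*i.
The factored form is (i + 8) * (4 + i) * (-5 + i).
A) (i + 8) * (4 + i) * (-5 + i)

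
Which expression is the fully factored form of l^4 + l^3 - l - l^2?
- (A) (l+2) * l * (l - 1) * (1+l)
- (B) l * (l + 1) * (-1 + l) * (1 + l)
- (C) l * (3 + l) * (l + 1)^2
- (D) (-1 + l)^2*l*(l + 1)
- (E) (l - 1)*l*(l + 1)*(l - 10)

We need to factor l^4 + l^3 - l - l^2.
The factored form is l * (l + 1) * (-1 + l) * (1 + l).
B) l * (l + 1) * (-1 + l) * (1 + l)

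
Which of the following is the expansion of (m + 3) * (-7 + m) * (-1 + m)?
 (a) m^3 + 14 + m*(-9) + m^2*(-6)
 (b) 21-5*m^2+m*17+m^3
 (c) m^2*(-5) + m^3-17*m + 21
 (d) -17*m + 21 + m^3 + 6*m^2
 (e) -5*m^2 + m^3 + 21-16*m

Expanding (m + 3) * (-7 + m) * (-1 + m):
= m^2*(-5) + m^3-17*m + 21
c) m^2*(-5) + m^3-17*m + 21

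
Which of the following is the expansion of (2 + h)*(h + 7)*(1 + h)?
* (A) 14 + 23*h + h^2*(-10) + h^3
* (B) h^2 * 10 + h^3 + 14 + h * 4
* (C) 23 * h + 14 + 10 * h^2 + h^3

Expanding (2 + h)*(h + 7)*(1 + h):
= 23 * h + 14 + 10 * h^2 + h^3
C) 23 * h + 14 + 10 * h^2 + h^3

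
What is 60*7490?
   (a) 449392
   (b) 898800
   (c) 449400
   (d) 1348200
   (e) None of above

60 * 7490 = 449400
c) 449400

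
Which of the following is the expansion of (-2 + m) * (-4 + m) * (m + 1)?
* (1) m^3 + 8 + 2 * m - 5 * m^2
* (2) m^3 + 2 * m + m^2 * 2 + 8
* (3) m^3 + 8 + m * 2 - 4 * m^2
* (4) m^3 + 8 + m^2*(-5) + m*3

Expanding (-2 + m) * (-4 + m) * (m + 1):
= m^3 + 8 + 2 * m - 5 * m^2
1) m^3 + 8 + 2 * m - 5 * m^2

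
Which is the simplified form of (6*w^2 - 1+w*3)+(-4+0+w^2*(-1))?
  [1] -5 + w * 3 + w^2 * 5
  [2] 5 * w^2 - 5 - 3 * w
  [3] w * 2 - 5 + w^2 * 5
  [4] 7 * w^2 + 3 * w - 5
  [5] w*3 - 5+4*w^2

Adding the polynomials and combining like terms:
(6*w^2 - 1 + w*3) + (-4 + 0 + w^2*(-1))
= -5 + w * 3 + w^2 * 5
1) -5 + w * 3 + w^2 * 5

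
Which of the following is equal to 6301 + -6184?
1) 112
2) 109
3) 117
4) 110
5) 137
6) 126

6301 + -6184 = 117
3) 117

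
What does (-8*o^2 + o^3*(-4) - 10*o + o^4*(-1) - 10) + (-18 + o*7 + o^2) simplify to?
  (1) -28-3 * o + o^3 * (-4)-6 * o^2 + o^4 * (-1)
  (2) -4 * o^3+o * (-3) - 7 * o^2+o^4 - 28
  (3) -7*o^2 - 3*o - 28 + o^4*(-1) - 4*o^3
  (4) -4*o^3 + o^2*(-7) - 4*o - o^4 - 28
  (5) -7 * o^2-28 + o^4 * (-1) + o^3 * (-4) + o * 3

Adding the polynomials and combining like terms:
(-8*o^2 + o^3*(-4) - 10*o + o^4*(-1) - 10) + (-18 + o*7 + o^2)
= -7*o^2 - 3*o - 28 + o^4*(-1) - 4*o^3
3) -7*o^2 - 3*o - 28 + o^4*(-1) - 4*o^3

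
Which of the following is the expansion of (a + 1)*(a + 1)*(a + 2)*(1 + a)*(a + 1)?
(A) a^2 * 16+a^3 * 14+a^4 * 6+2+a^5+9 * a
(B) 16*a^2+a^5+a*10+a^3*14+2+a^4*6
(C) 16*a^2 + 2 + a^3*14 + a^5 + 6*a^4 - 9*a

Expanding (a + 1)*(a + 1)*(a + 2)*(1 + a)*(a + 1):
= a^2 * 16+a^3 * 14+a^4 * 6+2+a^5+9 * a
A) a^2 * 16+a^3 * 14+a^4 * 6+2+a^5+9 * a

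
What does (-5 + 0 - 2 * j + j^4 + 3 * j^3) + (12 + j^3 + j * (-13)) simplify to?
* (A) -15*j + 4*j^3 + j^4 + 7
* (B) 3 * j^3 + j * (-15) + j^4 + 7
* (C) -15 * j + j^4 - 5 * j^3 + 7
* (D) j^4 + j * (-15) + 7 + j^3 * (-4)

Adding the polynomials and combining like terms:
(-5 + 0 - 2*j + j^4 + 3*j^3) + (12 + j^3 + j*(-13))
= -15*j + 4*j^3 + j^4 + 7
A) -15*j + 4*j^3 + j^4 + 7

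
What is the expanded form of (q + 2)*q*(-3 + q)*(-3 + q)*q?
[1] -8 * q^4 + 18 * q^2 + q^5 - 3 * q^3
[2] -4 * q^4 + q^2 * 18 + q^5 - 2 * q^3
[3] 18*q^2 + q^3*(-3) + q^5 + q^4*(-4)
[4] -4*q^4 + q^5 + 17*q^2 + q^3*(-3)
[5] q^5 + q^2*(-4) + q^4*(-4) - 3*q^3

Expanding (q + 2)*q*(-3 + q)*(-3 + q)*q:
= 18*q^2 + q^3*(-3) + q^5 + q^4*(-4)
3) 18*q^2 + q^3*(-3) + q^5 + q^4*(-4)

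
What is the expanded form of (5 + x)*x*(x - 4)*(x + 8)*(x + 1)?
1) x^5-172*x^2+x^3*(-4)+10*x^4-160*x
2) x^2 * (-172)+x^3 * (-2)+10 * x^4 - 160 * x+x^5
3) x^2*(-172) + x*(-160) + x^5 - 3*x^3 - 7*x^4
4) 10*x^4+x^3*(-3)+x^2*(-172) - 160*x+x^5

Expanding (5 + x)*x*(x - 4)*(x + 8)*(x + 1):
= 10*x^4+x^3*(-3)+x^2*(-172) - 160*x+x^5
4) 10*x^4+x^3*(-3)+x^2*(-172) - 160*x+x^5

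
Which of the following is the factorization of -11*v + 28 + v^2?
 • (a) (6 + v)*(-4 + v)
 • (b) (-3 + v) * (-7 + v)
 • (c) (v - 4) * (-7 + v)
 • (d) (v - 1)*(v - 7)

We need to factor -11*v + 28 + v^2.
The factored form is (v - 4) * (-7 + v).
c) (v - 4) * (-7 + v)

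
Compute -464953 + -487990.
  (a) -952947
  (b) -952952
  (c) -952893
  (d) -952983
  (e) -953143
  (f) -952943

-464953 + -487990 = -952943
f) -952943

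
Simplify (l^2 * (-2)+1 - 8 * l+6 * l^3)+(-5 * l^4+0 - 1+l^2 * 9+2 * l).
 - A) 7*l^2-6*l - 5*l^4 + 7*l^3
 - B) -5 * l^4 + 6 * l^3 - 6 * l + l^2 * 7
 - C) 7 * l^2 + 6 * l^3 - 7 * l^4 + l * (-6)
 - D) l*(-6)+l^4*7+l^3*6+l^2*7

Adding the polynomials and combining like terms:
(l^2*(-2) + 1 - 8*l + 6*l^3) + (-5*l^4 + 0 - 1 + l^2*9 + 2*l)
= -5 * l^4 + 6 * l^3 - 6 * l + l^2 * 7
B) -5 * l^4 + 6 * l^3 - 6 * l + l^2 * 7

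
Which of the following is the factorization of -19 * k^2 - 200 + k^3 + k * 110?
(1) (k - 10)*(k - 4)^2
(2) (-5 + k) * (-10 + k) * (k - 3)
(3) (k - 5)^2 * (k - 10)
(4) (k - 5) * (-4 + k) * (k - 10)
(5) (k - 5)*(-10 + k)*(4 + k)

We need to factor -19 * k^2 - 200 + k^3 + k * 110.
The factored form is (k - 5) * (-4 + k) * (k - 10).
4) (k - 5) * (-4 + k) * (k - 10)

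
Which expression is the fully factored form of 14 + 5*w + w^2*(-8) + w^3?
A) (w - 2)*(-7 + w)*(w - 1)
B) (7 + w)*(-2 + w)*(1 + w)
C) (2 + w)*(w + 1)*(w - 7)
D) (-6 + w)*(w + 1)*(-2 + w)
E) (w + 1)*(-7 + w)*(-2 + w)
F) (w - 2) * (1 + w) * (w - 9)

We need to factor 14 + 5*w + w^2*(-8) + w^3.
The factored form is (w + 1)*(-7 + w)*(-2 + w).
E) (w + 1)*(-7 + w)*(-2 + w)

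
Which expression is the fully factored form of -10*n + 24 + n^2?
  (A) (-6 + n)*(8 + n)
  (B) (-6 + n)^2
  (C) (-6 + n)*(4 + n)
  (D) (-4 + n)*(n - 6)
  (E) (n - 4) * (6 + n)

We need to factor -10*n + 24 + n^2.
The factored form is (-4 + n)*(n - 6).
D) (-4 + n)*(n - 6)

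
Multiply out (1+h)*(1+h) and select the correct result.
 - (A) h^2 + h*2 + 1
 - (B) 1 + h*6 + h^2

Expanding (1+h)*(1+h):
= h^2 + h*2 + 1
A) h^2 + h*2 + 1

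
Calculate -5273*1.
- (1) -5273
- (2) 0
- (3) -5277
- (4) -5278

-5273 * 1 = -5273
1) -5273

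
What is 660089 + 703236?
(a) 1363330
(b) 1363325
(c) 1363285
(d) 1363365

660089 + 703236 = 1363325
b) 1363325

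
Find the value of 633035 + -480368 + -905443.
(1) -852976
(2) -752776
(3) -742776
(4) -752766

First: 633035 + -480368 = 152667
Then: 152667 + -905443 = -752776
2) -752776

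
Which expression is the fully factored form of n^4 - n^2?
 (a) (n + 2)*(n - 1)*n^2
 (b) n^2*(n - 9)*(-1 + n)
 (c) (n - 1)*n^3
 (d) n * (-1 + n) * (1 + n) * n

We need to factor n^4 - n^2.
The factored form is n * (-1 + n) * (1 + n) * n.
d) n * (-1 + n) * (1 + n) * n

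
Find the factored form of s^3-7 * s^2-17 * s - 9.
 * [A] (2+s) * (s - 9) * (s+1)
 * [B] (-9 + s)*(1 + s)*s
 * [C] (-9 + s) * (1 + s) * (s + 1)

We need to factor s^3-7 * s^2-17 * s - 9.
The factored form is (-9 + s) * (1 + s) * (s + 1).
C) (-9 + s) * (1 + s) * (s + 1)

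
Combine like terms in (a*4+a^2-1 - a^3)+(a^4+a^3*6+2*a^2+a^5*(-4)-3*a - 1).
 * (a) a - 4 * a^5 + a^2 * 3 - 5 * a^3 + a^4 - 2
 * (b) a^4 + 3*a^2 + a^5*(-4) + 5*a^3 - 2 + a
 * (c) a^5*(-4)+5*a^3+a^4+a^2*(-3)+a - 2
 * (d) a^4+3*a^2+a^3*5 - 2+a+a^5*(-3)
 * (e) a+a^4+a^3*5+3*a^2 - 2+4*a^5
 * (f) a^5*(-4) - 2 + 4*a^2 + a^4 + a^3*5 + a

Adding the polynomials and combining like terms:
(a*4 + a^2 - 1 - a^3) + (a^4 + a^3*6 + 2*a^2 + a^5*(-4) - 3*a - 1)
= a^4 + 3*a^2 + a^5*(-4) + 5*a^3 - 2 + a
b) a^4 + 3*a^2 + a^5*(-4) + 5*a^3 - 2 + a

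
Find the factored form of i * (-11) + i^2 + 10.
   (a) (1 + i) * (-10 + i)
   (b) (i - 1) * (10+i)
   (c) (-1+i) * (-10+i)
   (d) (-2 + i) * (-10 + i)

We need to factor i * (-11) + i^2 + 10.
The factored form is (-1+i) * (-10+i).
c) (-1+i) * (-10+i)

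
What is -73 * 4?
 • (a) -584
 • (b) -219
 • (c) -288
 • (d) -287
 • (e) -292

-73 * 4 = -292
e) -292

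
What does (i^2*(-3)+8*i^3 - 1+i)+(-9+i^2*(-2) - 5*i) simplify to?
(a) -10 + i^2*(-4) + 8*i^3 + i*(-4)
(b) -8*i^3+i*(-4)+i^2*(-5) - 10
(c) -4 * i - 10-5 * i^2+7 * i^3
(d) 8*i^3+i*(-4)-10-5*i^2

Adding the polynomials and combining like terms:
(i^2*(-3) + 8*i^3 - 1 + i) + (-9 + i^2*(-2) - 5*i)
= 8*i^3+i*(-4)-10-5*i^2
d) 8*i^3+i*(-4)-10-5*i^2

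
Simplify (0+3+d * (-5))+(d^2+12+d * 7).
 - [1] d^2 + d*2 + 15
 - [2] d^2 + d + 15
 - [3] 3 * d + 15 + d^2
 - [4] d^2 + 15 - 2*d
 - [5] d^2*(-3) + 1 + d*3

Adding the polynomials and combining like terms:
(0 + 3 + d*(-5)) + (d^2 + 12 + d*7)
= d^2 + d*2 + 15
1) d^2 + d*2 + 15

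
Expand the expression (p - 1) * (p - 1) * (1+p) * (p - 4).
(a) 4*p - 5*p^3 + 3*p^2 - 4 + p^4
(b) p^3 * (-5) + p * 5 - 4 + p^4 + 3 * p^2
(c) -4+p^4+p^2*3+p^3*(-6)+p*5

Expanding (p - 1) * (p - 1) * (1+p) * (p - 4):
= p^3 * (-5) + p * 5 - 4 + p^4 + 3 * p^2
b) p^3 * (-5) + p * 5 - 4 + p^4 + 3 * p^2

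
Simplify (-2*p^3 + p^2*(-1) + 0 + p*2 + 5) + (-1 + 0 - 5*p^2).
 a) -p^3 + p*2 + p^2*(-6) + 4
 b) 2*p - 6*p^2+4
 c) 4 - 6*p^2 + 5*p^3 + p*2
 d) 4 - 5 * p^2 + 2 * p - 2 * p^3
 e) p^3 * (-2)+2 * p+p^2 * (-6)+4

Adding the polynomials and combining like terms:
(-2*p^3 + p^2*(-1) + 0 + p*2 + 5) + (-1 + 0 - 5*p^2)
= p^3 * (-2)+2 * p+p^2 * (-6)+4
e) p^3 * (-2)+2 * p+p^2 * (-6)+4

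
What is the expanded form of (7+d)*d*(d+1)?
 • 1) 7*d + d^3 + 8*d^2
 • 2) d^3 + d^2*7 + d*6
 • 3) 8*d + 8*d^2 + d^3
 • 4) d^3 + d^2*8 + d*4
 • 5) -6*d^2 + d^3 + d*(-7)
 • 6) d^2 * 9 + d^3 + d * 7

Expanding (7+d)*d*(d+1):
= 7*d + d^3 + 8*d^2
1) 7*d + d^3 + 8*d^2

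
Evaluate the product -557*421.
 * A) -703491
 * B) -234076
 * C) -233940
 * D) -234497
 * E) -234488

-557 * 421 = -234497
D) -234497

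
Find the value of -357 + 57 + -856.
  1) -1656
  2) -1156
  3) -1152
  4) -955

First: -357 + 57 = -300
Then: -300 + -856 = -1156
2) -1156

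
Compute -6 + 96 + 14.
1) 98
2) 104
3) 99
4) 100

First: -6 + 96 = 90
Then: 90 + 14 = 104
2) 104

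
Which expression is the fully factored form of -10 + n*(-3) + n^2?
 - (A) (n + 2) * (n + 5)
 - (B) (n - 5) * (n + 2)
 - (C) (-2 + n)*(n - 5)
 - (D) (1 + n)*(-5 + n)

We need to factor -10 + n*(-3) + n^2.
The factored form is (n - 5) * (n + 2).
B) (n - 5) * (n + 2)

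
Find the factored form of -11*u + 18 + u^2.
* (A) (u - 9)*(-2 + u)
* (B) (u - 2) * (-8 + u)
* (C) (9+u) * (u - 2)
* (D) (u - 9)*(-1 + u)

We need to factor -11*u + 18 + u^2.
The factored form is (u - 9)*(-2 + u).
A) (u - 9)*(-2 + u)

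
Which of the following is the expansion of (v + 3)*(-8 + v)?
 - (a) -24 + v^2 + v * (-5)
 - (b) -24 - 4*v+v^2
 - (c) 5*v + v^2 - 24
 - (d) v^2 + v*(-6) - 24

Expanding (v + 3)*(-8 + v):
= -24 + v^2 + v * (-5)
a) -24 + v^2 + v * (-5)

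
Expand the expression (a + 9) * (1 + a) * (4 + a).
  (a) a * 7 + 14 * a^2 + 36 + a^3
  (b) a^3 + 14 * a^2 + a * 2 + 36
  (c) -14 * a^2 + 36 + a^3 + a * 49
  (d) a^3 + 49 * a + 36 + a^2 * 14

Expanding (a + 9) * (1 + a) * (4 + a):
= a^3 + 49 * a + 36 + a^2 * 14
d) a^3 + 49 * a + 36 + a^2 * 14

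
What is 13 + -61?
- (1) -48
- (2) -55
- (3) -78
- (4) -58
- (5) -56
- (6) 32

13 + -61 = -48
1) -48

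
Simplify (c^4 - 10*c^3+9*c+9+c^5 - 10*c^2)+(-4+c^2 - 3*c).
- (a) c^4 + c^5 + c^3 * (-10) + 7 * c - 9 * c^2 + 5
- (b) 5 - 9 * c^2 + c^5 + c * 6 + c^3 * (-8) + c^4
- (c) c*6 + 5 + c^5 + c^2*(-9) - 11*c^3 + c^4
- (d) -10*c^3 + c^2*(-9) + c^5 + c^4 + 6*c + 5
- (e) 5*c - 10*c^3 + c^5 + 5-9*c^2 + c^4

Adding the polynomials and combining like terms:
(c^4 - 10*c^3 + 9*c + 9 + c^5 - 10*c^2) + (-4 + c^2 - 3*c)
= -10*c^3 + c^2*(-9) + c^5 + c^4 + 6*c + 5
d) -10*c^3 + c^2*(-9) + c^5 + c^4 + 6*c + 5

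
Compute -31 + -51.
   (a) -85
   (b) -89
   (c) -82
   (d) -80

-31 + -51 = -82
c) -82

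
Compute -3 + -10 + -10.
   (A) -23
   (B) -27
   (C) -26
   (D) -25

First: -3 + -10 = -13
Then: -13 + -10 = -23
A) -23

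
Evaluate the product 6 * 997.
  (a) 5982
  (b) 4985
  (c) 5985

6 * 997 = 5982
a) 5982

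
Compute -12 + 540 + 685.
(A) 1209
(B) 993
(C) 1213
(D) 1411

First: -12 + 540 = 528
Then: 528 + 685 = 1213
C) 1213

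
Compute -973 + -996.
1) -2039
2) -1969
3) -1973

-973 + -996 = -1969
2) -1969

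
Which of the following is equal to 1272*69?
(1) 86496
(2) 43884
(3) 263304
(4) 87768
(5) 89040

1272 * 69 = 87768
4) 87768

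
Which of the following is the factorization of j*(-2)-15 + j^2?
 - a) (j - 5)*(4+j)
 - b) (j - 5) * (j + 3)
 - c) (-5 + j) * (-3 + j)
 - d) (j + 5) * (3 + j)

We need to factor j*(-2)-15 + j^2.
The factored form is (j - 5) * (j + 3).
b) (j - 5) * (j + 3)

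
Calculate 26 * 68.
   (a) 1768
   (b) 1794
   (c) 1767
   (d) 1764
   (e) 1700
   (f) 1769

26 * 68 = 1768
a) 1768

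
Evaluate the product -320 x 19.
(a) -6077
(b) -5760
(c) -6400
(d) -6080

-320 * 19 = -6080
d) -6080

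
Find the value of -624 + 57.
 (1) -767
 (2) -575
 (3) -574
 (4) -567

-624 + 57 = -567
4) -567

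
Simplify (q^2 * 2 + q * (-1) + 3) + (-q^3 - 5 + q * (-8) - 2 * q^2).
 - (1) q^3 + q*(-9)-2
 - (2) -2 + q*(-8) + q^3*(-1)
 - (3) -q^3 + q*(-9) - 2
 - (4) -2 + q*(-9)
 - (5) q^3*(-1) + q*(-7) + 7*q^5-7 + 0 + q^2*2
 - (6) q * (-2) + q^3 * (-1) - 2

Adding the polynomials and combining like terms:
(q^2*2 + q*(-1) + 3) + (-q^3 - 5 + q*(-8) - 2*q^2)
= -q^3 + q*(-9) - 2
3) -q^3 + q*(-9) - 2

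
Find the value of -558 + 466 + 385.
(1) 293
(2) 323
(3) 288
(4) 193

First: -558 + 466 = -92
Then: -92 + 385 = 293
1) 293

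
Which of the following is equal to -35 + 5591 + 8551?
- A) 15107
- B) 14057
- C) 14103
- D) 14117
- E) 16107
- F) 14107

First: -35 + 5591 = 5556
Then: 5556 + 8551 = 14107
F) 14107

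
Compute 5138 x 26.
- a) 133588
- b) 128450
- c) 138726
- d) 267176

5138 * 26 = 133588
a) 133588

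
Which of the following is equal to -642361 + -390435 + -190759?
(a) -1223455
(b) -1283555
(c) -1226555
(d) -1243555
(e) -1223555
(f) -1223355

First: -642361 + -390435 = -1032796
Then: -1032796 + -190759 = -1223555
e) -1223555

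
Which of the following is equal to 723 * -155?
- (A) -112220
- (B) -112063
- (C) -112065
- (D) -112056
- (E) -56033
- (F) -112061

723 * -155 = -112065
C) -112065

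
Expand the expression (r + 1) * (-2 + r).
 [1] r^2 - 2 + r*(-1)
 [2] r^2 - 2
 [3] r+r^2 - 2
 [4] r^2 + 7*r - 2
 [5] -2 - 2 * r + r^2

Expanding (r + 1) * (-2 + r):
= r^2 - 2 + r*(-1)
1) r^2 - 2 + r*(-1)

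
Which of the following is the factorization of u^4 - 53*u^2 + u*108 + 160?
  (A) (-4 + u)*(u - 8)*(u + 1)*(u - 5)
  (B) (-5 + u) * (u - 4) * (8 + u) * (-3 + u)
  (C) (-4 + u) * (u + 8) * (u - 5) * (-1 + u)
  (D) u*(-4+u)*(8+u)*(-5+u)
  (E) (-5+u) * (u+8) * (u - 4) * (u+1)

We need to factor u^4 - 53*u^2 + u*108 + 160.
The factored form is (-5+u) * (u+8) * (u - 4) * (u+1).
E) (-5+u) * (u+8) * (u - 4) * (u+1)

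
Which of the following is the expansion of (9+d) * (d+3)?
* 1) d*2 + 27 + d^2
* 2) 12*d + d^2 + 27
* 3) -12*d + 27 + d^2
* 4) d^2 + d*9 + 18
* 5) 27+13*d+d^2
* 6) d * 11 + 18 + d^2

Expanding (9+d) * (d+3):
= 12*d + d^2 + 27
2) 12*d + d^2 + 27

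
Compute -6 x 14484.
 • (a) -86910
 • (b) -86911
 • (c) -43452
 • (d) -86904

-6 * 14484 = -86904
d) -86904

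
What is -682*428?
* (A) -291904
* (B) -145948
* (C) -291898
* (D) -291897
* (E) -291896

-682 * 428 = -291896
E) -291896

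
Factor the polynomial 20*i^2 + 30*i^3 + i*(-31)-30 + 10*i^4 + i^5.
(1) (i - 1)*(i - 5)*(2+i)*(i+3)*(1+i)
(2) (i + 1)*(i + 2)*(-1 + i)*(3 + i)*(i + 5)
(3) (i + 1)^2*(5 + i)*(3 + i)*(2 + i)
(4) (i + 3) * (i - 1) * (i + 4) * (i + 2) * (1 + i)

We need to factor 20*i^2 + 30*i^3 + i*(-31)-30 + 10*i^4 + i^5.
The factored form is (i + 1)*(i + 2)*(-1 + i)*(3 + i)*(i + 5).
2) (i + 1)*(i + 2)*(-1 + i)*(3 + i)*(i + 5)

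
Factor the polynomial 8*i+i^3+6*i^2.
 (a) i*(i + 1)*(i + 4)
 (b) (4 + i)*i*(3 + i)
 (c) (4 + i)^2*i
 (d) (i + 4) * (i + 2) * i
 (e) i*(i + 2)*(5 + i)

We need to factor 8*i+i^3+6*i^2.
The factored form is (i + 4) * (i + 2) * i.
d) (i + 4) * (i + 2) * i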